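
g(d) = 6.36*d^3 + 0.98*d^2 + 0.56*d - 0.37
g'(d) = 19.08*d^2 + 1.96*d + 0.56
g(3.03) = 187.25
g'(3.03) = 181.67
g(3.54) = 296.03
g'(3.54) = 246.60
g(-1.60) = -24.81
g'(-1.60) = 46.27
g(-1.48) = -19.67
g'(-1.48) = 39.45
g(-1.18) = -10.12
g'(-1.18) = 24.81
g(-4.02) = -399.96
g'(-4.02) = 301.02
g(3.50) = 286.28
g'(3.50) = 241.15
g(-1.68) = -28.70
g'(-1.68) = 51.12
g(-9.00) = -4562.47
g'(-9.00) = 1528.40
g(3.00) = 181.85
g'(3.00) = 178.16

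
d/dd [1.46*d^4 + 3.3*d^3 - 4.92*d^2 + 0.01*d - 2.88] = 5.84*d^3 + 9.9*d^2 - 9.84*d + 0.01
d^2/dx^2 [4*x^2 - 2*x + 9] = 8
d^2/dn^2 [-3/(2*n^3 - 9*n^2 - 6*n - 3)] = 18*((2*n - 3)*(-2*n^3 + 9*n^2 + 6*n + 3) + 12*(-n^2 + 3*n + 1)^2)/(-2*n^3 + 9*n^2 + 6*n + 3)^3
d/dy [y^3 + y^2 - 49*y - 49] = 3*y^2 + 2*y - 49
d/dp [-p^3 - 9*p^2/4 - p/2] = -3*p^2 - 9*p/2 - 1/2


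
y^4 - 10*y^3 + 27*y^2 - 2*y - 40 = (y - 5)*(y - 4)*(y - 2)*(y + 1)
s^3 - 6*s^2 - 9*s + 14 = (s - 7)*(s - 1)*(s + 2)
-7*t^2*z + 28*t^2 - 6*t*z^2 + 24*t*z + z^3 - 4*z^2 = (-7*t + z)*(t + z)*(z - 4)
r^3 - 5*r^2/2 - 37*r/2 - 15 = (r - 6)*(r + 1)*(r + 5/2)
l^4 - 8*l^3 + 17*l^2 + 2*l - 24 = (l - 4)*(l - 3)*(l - 2)*(l + 1)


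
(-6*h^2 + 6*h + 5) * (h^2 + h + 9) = -6*h^4 - 43*h^2 + 59*h + 45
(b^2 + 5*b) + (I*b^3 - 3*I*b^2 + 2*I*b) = I*b^3 + b^2 - 3*I*b^2 + 5*b + 2*I*b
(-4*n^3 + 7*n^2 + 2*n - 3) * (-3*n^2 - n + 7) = 12*n^5 - 17*n^4 - 41*n^3 + 56*n^2 + 17*n - 21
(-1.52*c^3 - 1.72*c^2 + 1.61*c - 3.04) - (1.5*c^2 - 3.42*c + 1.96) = -1.52*c^3 - 3.22*c^2 + 5.03*c - 5.0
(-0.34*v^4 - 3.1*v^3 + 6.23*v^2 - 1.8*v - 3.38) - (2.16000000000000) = -0.34*v^4 - 3.1*v^3 + 6.23*v^2 - 1.8*v - 5.54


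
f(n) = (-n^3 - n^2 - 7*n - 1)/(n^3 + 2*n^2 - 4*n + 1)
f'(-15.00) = -0.01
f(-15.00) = -1.14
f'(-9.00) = -0.08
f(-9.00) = -1.34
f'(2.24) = 1.73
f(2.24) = -2.47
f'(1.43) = 16.88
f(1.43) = -6.97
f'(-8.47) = -0.09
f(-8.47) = -1.38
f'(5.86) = 0.06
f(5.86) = -1.12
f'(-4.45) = -2.26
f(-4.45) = -3.31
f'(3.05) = 0.55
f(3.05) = -1.68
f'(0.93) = 676.83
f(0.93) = 49.39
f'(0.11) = -30.72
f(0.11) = -3.05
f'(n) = (-3*n^2 - 4*n + 4)*(-n^3 - n^2 - 7*n - 1)/(n^3 + 2*n^2 - 4*n + 1)^2 + (-3*n^2 - 2*n - 7)/(n^3 + 2*n^2 - 4*n + 1) = (-n^4 + 22*n^3 + 18*n^2 + 2*n - 11)/(n^6 + 4*n^5 - 4*n^4 - 14*n^3 + 20*n^2 - 8*n + 1)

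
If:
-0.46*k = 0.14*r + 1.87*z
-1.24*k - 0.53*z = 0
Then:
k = -0.42741935483871*z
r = -11.9527649769585*z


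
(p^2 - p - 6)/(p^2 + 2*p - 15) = (p + 2)/(p + 5)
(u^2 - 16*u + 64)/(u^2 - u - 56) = (u - 8)/(u + 7)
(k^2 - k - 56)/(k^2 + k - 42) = (k - 8)/(k - 6)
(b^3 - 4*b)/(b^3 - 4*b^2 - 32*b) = (4 - b^2)/(-b^2 + 4*b + 32)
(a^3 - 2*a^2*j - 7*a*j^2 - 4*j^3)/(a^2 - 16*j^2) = (a^2 + 2*a*j + j^2)/(a + 4*j)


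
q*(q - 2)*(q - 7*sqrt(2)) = q^3 - 7*sqrt(2)*q^2 - 2*q^2 + 14*sqrt(2)*q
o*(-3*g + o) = -3*g*o + o^2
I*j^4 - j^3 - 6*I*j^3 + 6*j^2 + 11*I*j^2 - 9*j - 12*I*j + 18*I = (j - 3)^2*(j + 2*I)*(I*j + 1)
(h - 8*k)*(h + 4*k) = h^2 - 4*h*k - 32*k^2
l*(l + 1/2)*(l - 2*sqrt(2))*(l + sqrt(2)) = l^4 - sqrt(2)*l^3 + l^3/2 - 4*l^2 - sqrt(2)*l^2/2 - 2*l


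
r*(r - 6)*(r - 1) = r^3 - 7*r^2 + 6*r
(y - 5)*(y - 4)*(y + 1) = y^3 - 8*y^2 + 11*y + 20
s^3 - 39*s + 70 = (s - 5)*(s - 2)*(s + 7)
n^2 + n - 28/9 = (n - 4/3)*(n + 7/3)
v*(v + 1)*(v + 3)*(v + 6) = v^4 + 10*v^3 + 27*v^2 + 18*v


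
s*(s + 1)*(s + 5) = s^3 + 6*s^2 + 5*s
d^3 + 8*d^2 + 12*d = d*(d + 2)*(d + 6)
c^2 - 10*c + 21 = (c - 7)*(c - 3)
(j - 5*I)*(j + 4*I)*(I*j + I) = I*j^3 + j^2 + I*j^2 + j + 20*I*j + 20*I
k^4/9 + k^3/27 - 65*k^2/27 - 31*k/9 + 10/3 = (k/3 + 1)^2*(k - 5)*(k - 2/3)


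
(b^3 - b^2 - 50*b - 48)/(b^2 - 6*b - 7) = (b^2 - 2*b - 48)/(b - 7)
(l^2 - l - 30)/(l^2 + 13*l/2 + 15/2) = 2*(l - 6)/(2*l + 3)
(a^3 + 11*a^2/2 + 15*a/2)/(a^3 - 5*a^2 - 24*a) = (a + 5/2)/(a - 8)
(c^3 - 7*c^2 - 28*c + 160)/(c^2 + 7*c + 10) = (c^2 - 12*c + 32)/(c + 2)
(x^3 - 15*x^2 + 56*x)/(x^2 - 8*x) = x - 7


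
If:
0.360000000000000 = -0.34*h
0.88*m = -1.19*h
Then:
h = -1.06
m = 1.43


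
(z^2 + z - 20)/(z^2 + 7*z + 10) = (z - 4)/(z + 2)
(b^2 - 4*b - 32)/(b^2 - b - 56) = (b + 4)/(b + 7)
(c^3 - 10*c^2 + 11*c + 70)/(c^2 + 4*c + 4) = (c^2 - 12*c + 35)/(c + 2)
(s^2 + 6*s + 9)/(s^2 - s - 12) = (s + 3)/(s - 4)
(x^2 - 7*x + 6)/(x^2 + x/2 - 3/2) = 2*(x - 6)/(2*x + 3)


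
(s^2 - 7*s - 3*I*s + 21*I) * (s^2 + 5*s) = s^4 - 2*s^3 - 3*I*s^3 - 35*s^2 + 6*I*s^2 + 105*I*s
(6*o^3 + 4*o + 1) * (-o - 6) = -6*o^4 - 36*o^3 - 4*o^2 - 25*o - 6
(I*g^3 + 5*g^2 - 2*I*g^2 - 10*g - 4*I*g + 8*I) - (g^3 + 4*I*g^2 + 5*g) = -g^3 + I*g^3 + 5*g^2 - 6*I*g^2 - 15*g - 4*I*g + 8*I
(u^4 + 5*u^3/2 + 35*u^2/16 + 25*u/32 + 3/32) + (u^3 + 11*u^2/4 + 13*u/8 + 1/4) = u^4 + 7*u^3/2 + 79*u^2/16 + 77*u/32 + 11/32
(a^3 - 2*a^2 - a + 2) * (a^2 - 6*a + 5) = a^5 - 8*a^4 + 16*a^3 - 2*a^2 - 17*a + 10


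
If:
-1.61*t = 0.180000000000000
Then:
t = -0.11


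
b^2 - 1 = (b - 1)*(b + 1)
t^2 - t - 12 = (t - 4)*(t + 3)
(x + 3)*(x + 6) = x^2 + 9*x + 18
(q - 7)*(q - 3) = q^2 - 10*q + 21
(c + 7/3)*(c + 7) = c^2 + 28*c/3 + 49/3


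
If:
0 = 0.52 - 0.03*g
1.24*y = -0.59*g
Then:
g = 17.33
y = -8.25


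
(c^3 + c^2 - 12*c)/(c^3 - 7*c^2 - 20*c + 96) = c/(c - 8)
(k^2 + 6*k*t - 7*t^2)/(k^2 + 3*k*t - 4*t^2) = (k + 7*t)/(k + 4*t)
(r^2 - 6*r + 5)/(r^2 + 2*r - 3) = (r - 5)/(r + 3)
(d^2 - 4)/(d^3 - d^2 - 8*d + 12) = (d + 2)/(d^2 + d - 6)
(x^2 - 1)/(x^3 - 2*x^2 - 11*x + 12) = (x + 1)/(x^2 - x - 12)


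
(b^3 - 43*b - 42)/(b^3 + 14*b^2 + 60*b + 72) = (b^2 - 6*b - 7)/(b^2 + 8*b + 12)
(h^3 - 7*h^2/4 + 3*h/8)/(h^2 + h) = (8*h^2 - 14*h + 3)/(8*(h + 1))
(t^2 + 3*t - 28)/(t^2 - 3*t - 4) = (t + 7)/(t + 1)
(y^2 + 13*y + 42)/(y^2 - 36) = (y + 7)/(y - 6)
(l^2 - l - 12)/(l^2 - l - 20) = (-l^2 + l + 12)/(-l^2 + l + 20)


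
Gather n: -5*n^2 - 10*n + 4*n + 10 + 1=-5*n^2 - 6*n + 11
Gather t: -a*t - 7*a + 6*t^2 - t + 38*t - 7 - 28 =-7*a + 6*t^2 + t*(37 - a) - 35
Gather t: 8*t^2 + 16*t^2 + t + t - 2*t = 24*t^2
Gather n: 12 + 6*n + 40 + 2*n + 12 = 8*n + 64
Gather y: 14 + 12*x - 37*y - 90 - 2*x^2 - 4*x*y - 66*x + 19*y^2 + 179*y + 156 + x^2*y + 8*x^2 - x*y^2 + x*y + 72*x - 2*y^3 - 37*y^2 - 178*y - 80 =6*x^2 + 18*x - 2*y^3 + y^2*(-x - 18) + y*(x^2 - 3*x - 36)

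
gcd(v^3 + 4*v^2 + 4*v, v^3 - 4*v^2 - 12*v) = v^2 + 2*v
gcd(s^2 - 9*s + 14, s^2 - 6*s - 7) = s - 7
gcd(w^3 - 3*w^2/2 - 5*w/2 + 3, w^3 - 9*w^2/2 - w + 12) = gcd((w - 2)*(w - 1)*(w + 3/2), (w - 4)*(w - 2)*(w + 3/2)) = w^2 - w/2 - 3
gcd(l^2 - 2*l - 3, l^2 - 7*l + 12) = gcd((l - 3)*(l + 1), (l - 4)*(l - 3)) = l - 3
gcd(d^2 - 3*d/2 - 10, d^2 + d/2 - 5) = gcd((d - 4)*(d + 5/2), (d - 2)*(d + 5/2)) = d + 5/2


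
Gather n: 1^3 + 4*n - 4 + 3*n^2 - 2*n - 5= 3*n^2 + 2*n - 8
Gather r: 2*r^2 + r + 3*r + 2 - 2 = 2*r^2 + 4*r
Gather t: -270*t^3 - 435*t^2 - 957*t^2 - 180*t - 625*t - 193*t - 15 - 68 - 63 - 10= -270*t^3 - 1392*t^2 - 998*t - 156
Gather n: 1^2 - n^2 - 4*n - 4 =-n^2 - 4*n - 3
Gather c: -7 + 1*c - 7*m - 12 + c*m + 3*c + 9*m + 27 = c*(m + 4) + 2*m + 8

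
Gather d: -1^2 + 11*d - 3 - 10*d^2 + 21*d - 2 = -10*d^2 + 32*d - 6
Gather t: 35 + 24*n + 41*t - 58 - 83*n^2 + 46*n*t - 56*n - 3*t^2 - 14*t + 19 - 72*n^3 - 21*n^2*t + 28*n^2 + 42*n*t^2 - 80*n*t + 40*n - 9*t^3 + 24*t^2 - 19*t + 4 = -72*n^3 - 55*n^2 + 8*n - 9*t^3 + t^2*(42*n + 21) + t*(-21*n^2 - 34*n + 8)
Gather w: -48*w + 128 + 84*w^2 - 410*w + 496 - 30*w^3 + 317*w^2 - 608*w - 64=-30*w^3 + 401*w^2 - 1066*w + 560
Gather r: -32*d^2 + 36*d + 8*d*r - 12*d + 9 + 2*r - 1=-32*d^2 + 24*d + r*(8*d + 2) + 8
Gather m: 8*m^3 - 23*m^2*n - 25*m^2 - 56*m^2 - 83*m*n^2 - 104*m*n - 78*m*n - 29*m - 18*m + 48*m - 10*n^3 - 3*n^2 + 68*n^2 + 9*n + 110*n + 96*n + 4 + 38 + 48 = 8*m^3 + m^2*(-23*n - 81) + m*(-83*n^2 - 182*n + 1) - 10*n^3 + 65*n^2 + 215*n + 90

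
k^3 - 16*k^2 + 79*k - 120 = (k - 8)*(k - 5)*(k - 3)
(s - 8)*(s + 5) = s^2 - 3*s - 40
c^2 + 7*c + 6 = (c + 1)*(c + 6)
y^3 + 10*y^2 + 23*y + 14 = (y + 1)*(y + 2)*(y + 7)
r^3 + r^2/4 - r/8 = r*(r - 1/4)*(r + 1/2)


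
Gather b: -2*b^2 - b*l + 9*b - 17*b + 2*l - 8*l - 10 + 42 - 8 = -2*b^2 + b*(-l - 8) - 6*l + 24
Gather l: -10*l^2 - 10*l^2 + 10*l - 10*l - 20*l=-20*l^2 - 20*l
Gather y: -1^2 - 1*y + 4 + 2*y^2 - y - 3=2*y^2 - 2*y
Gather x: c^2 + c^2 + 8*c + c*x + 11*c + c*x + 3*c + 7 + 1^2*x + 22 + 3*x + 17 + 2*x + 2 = 2*c^2 + 22*c + x*(2*c + 6) + 48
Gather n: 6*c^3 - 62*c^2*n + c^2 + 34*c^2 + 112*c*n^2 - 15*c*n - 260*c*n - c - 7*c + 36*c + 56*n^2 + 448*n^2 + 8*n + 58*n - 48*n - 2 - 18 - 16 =6*c^3 + 35*c^2 + 28*c + n^2*(112*c + 504) + n*(-62*c^2 - 275*c + 18) - 36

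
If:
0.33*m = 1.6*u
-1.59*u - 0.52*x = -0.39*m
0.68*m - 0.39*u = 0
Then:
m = 0.00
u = 0.00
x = 0.00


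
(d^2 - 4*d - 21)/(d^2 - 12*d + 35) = (d + 3)/(d - 5)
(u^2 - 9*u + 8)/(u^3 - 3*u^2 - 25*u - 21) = (-u^2 + 9*u - 8)/(-u^3 + 3*u^2 + 25*u + 21)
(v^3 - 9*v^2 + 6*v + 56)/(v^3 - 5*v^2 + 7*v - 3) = (v^3 - 9*v^2 + 6*v + 56)/(v^3 - 5*v^2 + 7*v - 3)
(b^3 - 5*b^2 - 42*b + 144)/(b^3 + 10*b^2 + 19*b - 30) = (b^2 - 11*b + 24)/(b^2 + 4*b - 5)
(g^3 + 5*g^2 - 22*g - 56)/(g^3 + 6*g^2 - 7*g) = (g^2 - 2*g - 8)/(g*(g - 1))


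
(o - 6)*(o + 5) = o^2 - o - 30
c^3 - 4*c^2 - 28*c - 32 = (c - 8)*(c + 2)^2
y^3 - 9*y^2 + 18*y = y*(y - 6)*(y - 3)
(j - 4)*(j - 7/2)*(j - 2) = j^3 - 19*j^2/2 + 29*j - 28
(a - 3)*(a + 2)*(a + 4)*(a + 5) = a^4 + 8*a^3 + 5*a^2 - 74*a - 120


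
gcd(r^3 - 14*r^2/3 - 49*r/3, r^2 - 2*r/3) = r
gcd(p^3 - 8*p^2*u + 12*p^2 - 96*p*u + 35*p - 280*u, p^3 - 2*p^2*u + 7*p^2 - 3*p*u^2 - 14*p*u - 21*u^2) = p + 7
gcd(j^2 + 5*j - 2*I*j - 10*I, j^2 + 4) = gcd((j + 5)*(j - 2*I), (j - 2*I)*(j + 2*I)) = j - 2*I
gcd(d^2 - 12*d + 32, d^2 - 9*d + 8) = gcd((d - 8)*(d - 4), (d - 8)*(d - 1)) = d - 8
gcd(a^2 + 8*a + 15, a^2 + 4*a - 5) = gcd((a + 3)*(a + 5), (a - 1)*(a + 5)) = a + 5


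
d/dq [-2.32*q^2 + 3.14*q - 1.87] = 3.14 - 4.64*q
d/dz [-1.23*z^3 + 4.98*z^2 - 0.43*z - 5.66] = -3.69*z^2 + 9.96*z - 0.43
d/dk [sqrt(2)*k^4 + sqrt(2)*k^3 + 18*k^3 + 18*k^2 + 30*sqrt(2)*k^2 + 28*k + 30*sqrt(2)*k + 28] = 4*sqrt(2)*k^3 + 3*sqrt(2)*k^2 + 54*k^2 + 36*k + 60*sqrt(2)*k + 28 + 30*sqrt(2)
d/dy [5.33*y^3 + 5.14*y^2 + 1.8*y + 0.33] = 15.99*y^2 + 10.28*y + 1.8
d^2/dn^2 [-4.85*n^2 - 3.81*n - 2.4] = -9.70000000000000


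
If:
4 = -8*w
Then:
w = -1/2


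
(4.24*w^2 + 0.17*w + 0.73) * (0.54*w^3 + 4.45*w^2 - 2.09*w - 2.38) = 2.2896*w^5 + 18.9598*w^4 - 7.7109*w^3 - 7.198*w^2 - 1.9303*w - 1.7374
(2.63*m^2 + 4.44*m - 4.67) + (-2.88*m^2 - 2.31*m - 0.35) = -0.25*m^2 + 2.13*m - 5.02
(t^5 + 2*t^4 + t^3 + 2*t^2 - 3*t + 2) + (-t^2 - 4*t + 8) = t^5 + 2*t^4 + t^3 + t^2 - 7*t + 10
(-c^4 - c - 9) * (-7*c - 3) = 7*c^5 + 3*c^4 + 7*c^2 + 66*c + 27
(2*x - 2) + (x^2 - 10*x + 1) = x^2 - 8*x - 1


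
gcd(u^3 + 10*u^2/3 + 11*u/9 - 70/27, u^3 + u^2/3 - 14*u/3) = u + 7/3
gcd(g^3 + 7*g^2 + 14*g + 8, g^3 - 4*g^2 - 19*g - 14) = g^2 + 3*g + 2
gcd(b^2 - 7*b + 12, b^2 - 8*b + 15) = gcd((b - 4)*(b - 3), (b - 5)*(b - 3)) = b - 3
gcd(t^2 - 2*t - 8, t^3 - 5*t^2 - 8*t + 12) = t + 2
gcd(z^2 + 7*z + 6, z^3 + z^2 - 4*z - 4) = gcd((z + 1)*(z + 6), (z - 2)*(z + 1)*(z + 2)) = z + 1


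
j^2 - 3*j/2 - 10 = (j - 4)*(j + 5/2)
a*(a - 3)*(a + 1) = a^3 - 2*a^2 - 3*a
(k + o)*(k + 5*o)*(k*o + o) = k^3*o + 6*k^2*o^2 + k^2*o + 5*k*o^3 + 6*k*o^2 + 5*o^3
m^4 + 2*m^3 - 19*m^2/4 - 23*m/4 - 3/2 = (m - 2)*(m + 1/2)^2*(m + 3)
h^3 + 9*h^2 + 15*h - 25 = (h - 1)*(h + 5)^2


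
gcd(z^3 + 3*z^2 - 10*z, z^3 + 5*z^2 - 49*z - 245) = z + 5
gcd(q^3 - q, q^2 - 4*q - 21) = 1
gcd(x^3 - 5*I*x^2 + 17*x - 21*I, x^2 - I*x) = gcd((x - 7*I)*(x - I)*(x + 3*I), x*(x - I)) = x - I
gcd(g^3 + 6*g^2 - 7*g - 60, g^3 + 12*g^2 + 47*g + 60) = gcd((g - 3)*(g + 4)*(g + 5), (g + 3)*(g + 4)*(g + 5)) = g^2 + 9*g + 20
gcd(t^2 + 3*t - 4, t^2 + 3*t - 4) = t^2 + 3*t - 4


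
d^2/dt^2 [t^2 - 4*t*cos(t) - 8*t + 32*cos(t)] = 4*t*cos(t) + 8*sin(t) - 32*cos(t) + 2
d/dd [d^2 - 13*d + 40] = 2*d - 13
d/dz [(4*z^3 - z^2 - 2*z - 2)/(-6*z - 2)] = (-24*z^3 - 9*z^2 + 2*z - 4)/(2*(9*z^2 + 6*z + 1))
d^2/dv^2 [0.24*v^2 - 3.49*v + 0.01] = 0.480000000000000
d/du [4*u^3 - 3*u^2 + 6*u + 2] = 12*u^2 - 6*u + 6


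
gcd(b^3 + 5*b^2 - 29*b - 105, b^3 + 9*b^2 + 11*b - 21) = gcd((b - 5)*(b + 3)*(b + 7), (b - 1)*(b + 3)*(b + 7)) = b^2 + 10*b + 21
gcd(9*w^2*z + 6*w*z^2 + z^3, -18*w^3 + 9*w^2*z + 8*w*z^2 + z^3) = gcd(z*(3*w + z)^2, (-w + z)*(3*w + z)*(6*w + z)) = 3*w + z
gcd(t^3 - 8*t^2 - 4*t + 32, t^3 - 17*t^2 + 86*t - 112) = t^2 - 10*t + 16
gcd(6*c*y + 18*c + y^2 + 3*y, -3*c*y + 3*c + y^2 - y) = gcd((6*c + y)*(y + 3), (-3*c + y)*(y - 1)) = 1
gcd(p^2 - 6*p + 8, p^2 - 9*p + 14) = p - 2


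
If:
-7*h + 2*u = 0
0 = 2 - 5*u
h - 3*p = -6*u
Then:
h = 4/35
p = 88/105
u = 2/5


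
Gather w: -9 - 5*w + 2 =-5*w - 7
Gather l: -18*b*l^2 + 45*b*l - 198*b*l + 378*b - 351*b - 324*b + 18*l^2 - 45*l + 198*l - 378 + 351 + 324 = -297*b + l^2*(18 - 18*b) + l*(153 - 153*b) + 297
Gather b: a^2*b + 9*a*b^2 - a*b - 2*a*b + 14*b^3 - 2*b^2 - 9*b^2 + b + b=14*b^3 + b^2*(9*a - 11) + b*(a^2 - 3*a + 2)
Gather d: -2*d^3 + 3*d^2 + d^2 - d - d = -2*d^3 + 4*d^2 - 2*d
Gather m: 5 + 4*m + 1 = 4*m + 6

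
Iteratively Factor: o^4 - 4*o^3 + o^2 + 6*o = (o - 3)*(o^3 - o^2 - 2*o) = (o - 3)*(o - 2)*(o^2 + o) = o*(o - 3)*(o - 2)*(o + 1)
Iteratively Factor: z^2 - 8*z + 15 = (z - 5)*(z - 3)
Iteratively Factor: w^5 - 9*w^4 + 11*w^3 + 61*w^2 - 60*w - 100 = (w - 5)*(w^4 - 4*w^3 - 9*w^2 + 16*w + 20) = (w - 5)*(w - 2)*(w^3 - 2*w^2 - 13*w - 10) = (w - 5)*(w - 2)*(w + 1)*(w^2 - 3*w - 10) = (w - 5)^2*(w - 2)*(w + 1)*(w + 2)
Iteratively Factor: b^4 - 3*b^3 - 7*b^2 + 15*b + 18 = (b + 2)*(b^3 - 5*b^2 + 3*b + 9) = (b - 3)*(b + 2)*(b^2 - 2*b - 3) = (b - 3)^2*(b + 2)*(b + 1)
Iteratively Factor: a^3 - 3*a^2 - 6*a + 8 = (a - 4)*(a^2 + a - 2) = (a - 4)*(a + 2)*(a - 1)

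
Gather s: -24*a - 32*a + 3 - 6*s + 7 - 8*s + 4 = -56*a - 14*s + 14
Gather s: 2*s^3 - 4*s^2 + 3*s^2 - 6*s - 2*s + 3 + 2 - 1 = 2*s^3 - s^2 - 8*s + 4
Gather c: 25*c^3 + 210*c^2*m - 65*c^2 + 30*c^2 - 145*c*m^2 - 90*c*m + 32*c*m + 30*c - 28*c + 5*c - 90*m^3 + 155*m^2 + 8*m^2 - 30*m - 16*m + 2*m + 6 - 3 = 25*c^3 + c^2*(210*m - 35) + c*(-145*m^2 - 58*m + 7) - 90*m^3 + 163*m^2 - 44*m + 3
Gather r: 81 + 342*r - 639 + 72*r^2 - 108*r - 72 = 72*r^2 + 234*r - 630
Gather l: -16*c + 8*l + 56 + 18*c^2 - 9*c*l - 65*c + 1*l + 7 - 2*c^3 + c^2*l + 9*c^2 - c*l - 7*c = -2*c^3 + 27*c^2 - 88*c + l*(c^2 - 10*c + 9) + 63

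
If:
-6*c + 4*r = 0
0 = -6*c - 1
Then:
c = -1/6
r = -1/4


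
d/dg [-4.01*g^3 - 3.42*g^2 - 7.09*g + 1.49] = -12.03*g^2 - 6.84*g - 7.09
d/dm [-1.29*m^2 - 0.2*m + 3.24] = -2.58*m - 0.2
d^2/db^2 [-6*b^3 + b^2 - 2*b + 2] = 2 - 36*b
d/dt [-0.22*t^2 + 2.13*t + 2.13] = 2.13 - 0.44*t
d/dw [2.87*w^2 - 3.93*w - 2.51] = 5.74*w - 3.93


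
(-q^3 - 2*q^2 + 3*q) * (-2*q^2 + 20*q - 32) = 2*q^5 - 16*q^4 - 14*q^3 + 124*q^2 - 96*q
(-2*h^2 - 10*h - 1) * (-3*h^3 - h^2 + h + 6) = 6*h^5 + 32*h^4 + 11*h^3 - 21*h^2 - 61*h - 6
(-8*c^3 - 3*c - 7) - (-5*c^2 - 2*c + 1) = -8*c^3 + 5*c^2 - c - 8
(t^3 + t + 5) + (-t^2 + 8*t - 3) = t^3 - t^2 + 9*t + 2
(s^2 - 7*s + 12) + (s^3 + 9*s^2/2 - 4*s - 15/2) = s^3 + 11*s^2/2 - 11*s + 9/2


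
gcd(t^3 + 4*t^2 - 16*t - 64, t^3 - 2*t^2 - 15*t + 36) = t + 4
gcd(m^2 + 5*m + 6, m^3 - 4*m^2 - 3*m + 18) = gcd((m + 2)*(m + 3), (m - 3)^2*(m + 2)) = m + 2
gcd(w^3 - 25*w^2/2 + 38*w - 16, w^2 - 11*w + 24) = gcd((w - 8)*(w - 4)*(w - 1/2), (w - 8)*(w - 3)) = w - 8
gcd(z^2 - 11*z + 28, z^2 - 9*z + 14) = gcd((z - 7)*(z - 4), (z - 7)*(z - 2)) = z - 7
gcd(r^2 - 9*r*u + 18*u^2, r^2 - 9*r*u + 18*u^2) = r^2 - 9*r*u + 18*u^2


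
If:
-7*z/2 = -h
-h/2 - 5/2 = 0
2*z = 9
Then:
No Solution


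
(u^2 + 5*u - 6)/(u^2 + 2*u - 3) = (u + 6)/(u + 3)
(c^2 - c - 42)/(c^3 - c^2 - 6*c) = (-c^2 + c + 42)/(c*(-c^2 + c + 6))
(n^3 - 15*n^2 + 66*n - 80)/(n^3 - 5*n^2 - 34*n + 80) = (n - 5)/(n + 5)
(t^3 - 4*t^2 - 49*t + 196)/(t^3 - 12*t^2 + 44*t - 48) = (t^2 - 49)/(t^2 - 8*t + 12)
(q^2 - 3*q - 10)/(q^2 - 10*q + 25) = (q + 2)/(q - 5)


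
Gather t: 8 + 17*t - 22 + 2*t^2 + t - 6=2*t^2 + 18*t - 20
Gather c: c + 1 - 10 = c - 9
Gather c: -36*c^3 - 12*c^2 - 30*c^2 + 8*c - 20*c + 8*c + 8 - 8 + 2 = -36*c^3 - 42*c^2 - 4*c + 2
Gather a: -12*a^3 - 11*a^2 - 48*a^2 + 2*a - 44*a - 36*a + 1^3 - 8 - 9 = -12*a^3 - 59*a^2 - 78*a - 16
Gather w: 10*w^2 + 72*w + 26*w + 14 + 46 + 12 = 10*w^2 + 98*w + 72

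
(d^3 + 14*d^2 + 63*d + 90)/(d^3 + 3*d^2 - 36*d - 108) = (d + 5)/(d - 6)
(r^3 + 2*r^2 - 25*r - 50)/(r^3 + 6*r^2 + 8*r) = (r^2 - 25)/(r*(r + 4))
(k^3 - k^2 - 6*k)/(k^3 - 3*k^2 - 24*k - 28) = k*(k - 3)/(k^2 - 5*k - 14)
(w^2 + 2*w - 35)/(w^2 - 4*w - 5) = (w + 7)/(w + 1)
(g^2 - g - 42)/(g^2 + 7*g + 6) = (g - 7)/(g + 1)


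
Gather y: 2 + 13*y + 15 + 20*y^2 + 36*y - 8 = 20*y^2 + 49*y + 9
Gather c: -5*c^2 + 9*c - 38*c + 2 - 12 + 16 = -5*c^2 - 29*c + 6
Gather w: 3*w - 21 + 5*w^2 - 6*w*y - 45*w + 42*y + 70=5*w^2 + w*(-6*y - 42) + 42*y + 49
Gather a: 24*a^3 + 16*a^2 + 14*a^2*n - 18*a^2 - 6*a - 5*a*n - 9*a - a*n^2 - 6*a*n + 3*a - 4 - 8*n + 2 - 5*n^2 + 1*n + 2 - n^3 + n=24*a^3 + a^2*(14*n - 2) + a*(-n^2 - 11*n - 12) - n^3 - 5*n^2 - 6*n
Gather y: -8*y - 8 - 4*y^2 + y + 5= -4*y^2 - 7*y - 3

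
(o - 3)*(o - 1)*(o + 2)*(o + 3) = o^4 + o^3 - 11*o^2 - 9*o + 18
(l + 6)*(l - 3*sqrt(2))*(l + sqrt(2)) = l^3 - 2*sqrt(2)*l^2 + 6*l^2 - 12*sqrt(2)*l - 6*l - 36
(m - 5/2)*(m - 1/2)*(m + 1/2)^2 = m^4 - 2*m^3 - 3*m^2/2 + m/2 + 5/16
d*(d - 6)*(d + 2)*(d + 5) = d^4 + d^3 - 32*d^2 - 60*d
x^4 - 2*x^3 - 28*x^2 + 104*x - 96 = (x - 4)*(x - 2)^2*(x + 6)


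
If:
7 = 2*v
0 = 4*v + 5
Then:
No Solution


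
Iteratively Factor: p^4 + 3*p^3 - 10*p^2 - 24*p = (p + 2)*(p^3 + p^2 - 12*p) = (p + 2)*(p + 4)*(p^2 - 3*p) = (p - 3)*(p + 2)*(p + 4)*(p)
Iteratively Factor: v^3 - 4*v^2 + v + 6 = (v + 1)*(v^2 - 5*v + 6) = (v - 3)*(v + 1)*(v - 2)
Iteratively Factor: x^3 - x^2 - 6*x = (x + 2)*(x^2 - 3*x) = (x - 3)*(x + 2)*(x)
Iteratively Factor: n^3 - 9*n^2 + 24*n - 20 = (n - 5)*(n^2 - 4*n + 4) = (n - 5)*(n - 2)*(n - 2)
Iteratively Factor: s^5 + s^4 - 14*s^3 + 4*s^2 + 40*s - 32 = (s - 1)*(s^4 + 2*s^3 - 12*s^2 - 8*s + 32) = (s - 2)*(s - 1)*(s^3 + 4*s^2 - 4*s - 16) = (s - 2)^2*(s - 1)*(s^2 + 6*s + 8) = (s - 2)^2*(s - 1)*(s + 4)*(s + 2)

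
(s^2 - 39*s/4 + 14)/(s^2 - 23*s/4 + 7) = (s - 8)/(s - 4)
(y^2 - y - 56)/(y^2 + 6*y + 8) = (y^2 - y - 56)/(y^2 + 6*y + 8)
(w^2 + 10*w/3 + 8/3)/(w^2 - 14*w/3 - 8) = (w + 2)/(w - 6)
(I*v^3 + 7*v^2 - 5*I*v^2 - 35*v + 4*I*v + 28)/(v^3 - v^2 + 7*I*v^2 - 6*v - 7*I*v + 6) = (I*v^2 + v*(7 - 4*I) - 28)/(v^2 + 7*I*v - 6)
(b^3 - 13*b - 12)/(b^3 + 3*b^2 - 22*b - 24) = (b + 3)/(b + 6)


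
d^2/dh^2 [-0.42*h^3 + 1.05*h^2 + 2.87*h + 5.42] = 2.1 - 2.52*h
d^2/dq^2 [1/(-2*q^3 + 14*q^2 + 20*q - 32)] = ((3*q - 7)*(q^3 - 7*q^2 - 10*q + 16) - (-3*q^2 + 14*q + 10)^2)/(q^3 - 7*q^2 - 10*q + 16)^3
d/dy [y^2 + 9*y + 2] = 2*y + 9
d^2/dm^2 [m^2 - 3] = 2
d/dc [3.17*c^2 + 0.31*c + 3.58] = 6.34*c + 0.31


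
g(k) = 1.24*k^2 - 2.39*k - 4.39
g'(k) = 2.48*k - 2.39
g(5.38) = 18.64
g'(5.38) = 10.95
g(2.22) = -3.58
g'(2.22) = 3.12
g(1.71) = -4.85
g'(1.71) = 1.85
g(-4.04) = 25.50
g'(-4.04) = -12.41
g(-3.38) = 17.85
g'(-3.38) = -10.77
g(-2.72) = 11.28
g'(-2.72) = -9.14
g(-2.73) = 11.38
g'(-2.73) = -9.16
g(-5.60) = 47.88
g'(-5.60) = -16.28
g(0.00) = -4.39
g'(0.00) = -2.39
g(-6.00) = 54.59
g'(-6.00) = -17.27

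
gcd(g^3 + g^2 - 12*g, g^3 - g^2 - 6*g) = g^2 - 3*g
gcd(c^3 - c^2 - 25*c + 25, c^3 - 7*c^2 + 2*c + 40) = c - 5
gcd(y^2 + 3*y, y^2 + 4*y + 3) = y + 3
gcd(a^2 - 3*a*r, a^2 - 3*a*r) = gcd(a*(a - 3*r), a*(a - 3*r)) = -a^2 + 3*a*r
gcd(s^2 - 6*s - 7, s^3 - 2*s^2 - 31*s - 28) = s^2 - 6*s - 7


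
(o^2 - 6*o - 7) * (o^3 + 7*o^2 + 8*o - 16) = o^5 + o^4 - 41*o^3 - 113*o^2 + 40*o + 112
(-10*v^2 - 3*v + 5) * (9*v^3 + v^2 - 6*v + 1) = -90*v^5 - 37*v^4 + 102*v^3 + 13*v^2 - 33*v + 5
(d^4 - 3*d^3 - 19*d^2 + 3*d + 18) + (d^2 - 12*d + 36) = d^4 - 3*d^3 - 18*d^2 - 9*d + 54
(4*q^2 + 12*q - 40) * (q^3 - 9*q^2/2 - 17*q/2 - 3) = 4*q^5 - 6*q^4 - 128*q^3 + 66*q^2 + 304*q + 120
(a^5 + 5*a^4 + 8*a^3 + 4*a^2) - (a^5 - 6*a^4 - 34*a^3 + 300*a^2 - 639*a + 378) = 11*a^4 + 42*a^3 - 296*a^2 + 639*a - 378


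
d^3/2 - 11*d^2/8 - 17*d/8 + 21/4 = (d/2 + 1)*(d - 3)*(d - 7/4)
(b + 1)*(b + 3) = b^2 + 4*b + 3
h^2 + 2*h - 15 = (h - 3)*(h + 5)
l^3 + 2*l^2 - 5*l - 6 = (l - 2)*(l + 1)*(l + 3)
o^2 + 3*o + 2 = (o + 1)*(o + 2)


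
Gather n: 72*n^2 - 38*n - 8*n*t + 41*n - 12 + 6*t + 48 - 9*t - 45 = 72*n^2 + n*(3 - 8*t) - 3*t - 9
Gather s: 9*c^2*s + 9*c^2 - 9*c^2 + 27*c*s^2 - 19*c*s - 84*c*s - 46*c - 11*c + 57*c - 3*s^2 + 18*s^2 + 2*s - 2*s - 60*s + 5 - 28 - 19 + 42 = s^2*(27*c + 15) + s*(9*c^2 - 103*c - 60)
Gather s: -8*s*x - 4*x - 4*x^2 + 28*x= -8*s*x - 4*x^2 + 24*x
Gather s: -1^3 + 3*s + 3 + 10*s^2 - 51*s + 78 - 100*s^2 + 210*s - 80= -90*s^2 + 162*s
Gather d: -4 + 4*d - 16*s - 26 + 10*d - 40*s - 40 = 14*d - 56*s - 70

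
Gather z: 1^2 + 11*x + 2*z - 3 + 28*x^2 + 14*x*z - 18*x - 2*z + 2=28*x^2 + 14*x*z - 7*x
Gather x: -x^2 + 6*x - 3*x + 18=-x^2 + 3*x + 18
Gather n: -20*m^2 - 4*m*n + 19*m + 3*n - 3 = -20*m^2 + 19*m + n*(3 - 4*m) - 3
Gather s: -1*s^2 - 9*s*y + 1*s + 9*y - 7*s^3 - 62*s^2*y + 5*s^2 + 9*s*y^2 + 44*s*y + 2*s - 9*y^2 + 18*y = -7*s^3 + s^2*(4 - 62*y) + s*(9*y^2 + 35*y + 3) - 9*y^2 + 27*y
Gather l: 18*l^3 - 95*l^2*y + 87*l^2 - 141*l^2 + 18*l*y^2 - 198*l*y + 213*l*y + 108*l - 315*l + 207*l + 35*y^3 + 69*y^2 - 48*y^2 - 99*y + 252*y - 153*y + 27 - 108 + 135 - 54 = 18*l^3 + l^2*(-95*y - 54) + l*(18*y^2 + 15*y) + 35*y^3 + 21*y^2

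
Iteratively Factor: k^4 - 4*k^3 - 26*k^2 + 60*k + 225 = (k - 5)*(k^3 + k^2 - 21*k - 45) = (k - 5)^2*(k^2 + 6*k + 9) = (k - 5)^2*(k + 3)*(k + 3)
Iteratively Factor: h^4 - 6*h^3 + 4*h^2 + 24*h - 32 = (h + 2)*(h^3 - 8*h^2 + 20*h - 16) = (h - 2)*(h + 2)*(h^2 - 6*h + 8) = (h - 2)^2*(h + 2)*(h - 4)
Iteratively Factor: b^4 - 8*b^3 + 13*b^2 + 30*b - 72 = (b - 4)*(b^3 - 4*b^2 - 3*b + 18) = (b - 4)*(b - 3)*(b^2 - b - 6) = (b - 4)*(b - 3)*(b + 2)*(b - 3)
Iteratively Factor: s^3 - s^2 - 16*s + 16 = (s - 1)*(s^2 - 16) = (s - 1)*(s + 4)*(s - 4)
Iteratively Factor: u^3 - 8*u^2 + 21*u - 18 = (u - 3)*(u^2 - 5*u + 6) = (u - 3)^2*(u - 2)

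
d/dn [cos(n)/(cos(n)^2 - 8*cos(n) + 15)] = (cos(n)^2 - 15)*sin(n)/((cos(n) - 5)^2*(cos(n) - 3)^2)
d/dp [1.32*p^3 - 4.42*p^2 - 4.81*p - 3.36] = 3.96*p^2 - 8.84*p - 4.81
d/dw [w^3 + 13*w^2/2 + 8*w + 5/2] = 3*w^2 + 13*w + 8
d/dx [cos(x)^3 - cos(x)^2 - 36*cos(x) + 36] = (-3*cos(x)^2 + 2*cos(x) + 36)*sin(x)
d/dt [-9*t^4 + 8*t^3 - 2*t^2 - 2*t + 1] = -36*t^3 + 24*t^2 - 4*t - 2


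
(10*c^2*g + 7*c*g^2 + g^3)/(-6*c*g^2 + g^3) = (-10*c^2 - 7*c*g - g^2)/(g*(6*c - g))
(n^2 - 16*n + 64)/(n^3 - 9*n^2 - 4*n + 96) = (n - 8)/(n^2 - n - 12)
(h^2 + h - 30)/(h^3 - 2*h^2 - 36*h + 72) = (h - 5)/(h^2 - 8*h + 12)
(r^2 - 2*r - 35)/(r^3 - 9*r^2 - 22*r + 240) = (r - 7)/(r^2 - 14*r + 48)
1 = 1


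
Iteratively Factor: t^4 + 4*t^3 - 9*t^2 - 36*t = (t - 3)*(t^3 + 7*t^2 + 12*t) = (t - 3)*(t + 3)*(t^2 + 4*t) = (t - 3)*(t + 3)*(t + 4)*(t)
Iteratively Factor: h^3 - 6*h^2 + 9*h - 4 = (h - 1)*(h^2 - 5*h + 4) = (h - 1)^2*(h - 4)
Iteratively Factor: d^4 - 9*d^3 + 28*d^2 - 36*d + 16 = (d - 2)*(d^3 - 7*d^2 + 14*d - 8) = (d - 2)*(d - 1)*(d^2 - 6*d + 8) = (d - 4)*(d - 2)*(d - 1)*(d - 2)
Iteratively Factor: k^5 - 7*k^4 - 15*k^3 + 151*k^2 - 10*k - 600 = (k + 2)*(k^4 - 9*k^3 + 3*k^2 + 145*k - 300) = (k + 2)*(k + 4)*(k^3 - 13*k^2 + 55*k - 75) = (k - 5)*(k + 2)*(k + 4)*(k^2 - 8*k + 15) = (k - 5)*(k - 3)*(k + 2)*(k + 4)*(k - 5)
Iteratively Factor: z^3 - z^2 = (z)*(z^2 - z) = z*(z - 1)*(z)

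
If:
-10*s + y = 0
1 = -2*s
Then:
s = -1/2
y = -5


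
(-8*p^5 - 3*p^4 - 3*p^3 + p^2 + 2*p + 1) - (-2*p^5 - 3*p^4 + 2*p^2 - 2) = -6*p^5 - 3*p^3 - p^2 + 2*p + 3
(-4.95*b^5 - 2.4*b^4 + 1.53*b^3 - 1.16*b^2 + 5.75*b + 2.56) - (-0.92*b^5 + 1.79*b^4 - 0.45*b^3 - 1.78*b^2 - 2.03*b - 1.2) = -4.03*b^5 - 4.19*b^4 + 1.98*b^3 + 0.62*b^2 + 7.78*b + 3.76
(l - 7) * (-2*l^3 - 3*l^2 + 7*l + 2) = -2*l^4 + 11*l^3 + 28*l^2 - 47*l - 14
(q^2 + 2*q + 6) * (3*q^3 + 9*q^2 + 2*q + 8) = 3*q^5 + 15*q^4 + 38*q^3 + 66*q^2 + 28*q + 48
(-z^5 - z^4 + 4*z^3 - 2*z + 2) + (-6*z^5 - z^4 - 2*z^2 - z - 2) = -7*z^5 - 2*z^4 + 4*z^3 - 2*z^2 - 3*z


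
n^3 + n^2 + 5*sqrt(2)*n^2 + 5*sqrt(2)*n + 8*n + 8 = (n + 1)*(n + sqrt(2))*(n + 4*sqrt(2))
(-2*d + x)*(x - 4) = -2*d*x + 8*d + x^2 - 4*x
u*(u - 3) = u^2 - 3*u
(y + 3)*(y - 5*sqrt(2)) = y^2 - 5*sqrt(2)*y + 3*y - 15*sqrt(2)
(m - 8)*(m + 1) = m^2 - 7*m - 8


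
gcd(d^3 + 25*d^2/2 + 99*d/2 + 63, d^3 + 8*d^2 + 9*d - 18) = d^2 + 9*d + 18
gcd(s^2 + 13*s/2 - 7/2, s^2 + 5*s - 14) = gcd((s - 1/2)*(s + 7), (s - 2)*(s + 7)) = s + 7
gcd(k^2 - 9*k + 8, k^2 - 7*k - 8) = k - 8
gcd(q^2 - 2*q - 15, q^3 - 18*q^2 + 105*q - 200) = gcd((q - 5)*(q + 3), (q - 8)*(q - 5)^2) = q - 5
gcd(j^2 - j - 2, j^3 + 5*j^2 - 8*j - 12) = j^2 - j - 2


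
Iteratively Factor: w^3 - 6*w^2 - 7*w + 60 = (w + 3)*(w^2 - 9*w + 20) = (w - 5)*(w + 3)*(w - 4)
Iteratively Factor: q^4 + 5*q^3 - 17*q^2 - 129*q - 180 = (q + 3)*(q^3 + 2*q^2 - 23*q - 60) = (q + 3)^2*(q^2 - q - 20) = (q - 5)*(q + 3)^2*(q + 4)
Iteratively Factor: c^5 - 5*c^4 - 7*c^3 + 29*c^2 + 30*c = (c - 5)*(c^4 - 7*c^2 - 6*c) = (c - 5)*(c - 3)*(c^3 + 3*c^2 + 2*c) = (c - 5)*(c - 3)*(c + 2)*(c^2 + c) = (c - 5)*(c - 3)*(c + 1)*(c + 2)*(c)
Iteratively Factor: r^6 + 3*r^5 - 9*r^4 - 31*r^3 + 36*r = (r)*(r^5 + 3*r^4 - 9*r^3 - 31*r^2 + 36) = r*(r - 3)*(r^4 + 6*r^3 + 9*r^2 - 4*r - 12) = r*(r - 3)*(r + 3)*(r^3 + 3*r^2 - 4) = r*(r - 3)*(r - 1)*(r + 3)*(r^2 + 4*r + 4) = r*(r - 3)*(r - 1)*(r + 2)*(r + 3)*(r + 2)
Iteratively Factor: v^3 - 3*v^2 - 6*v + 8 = (v - 4)*(v^2 + v - 2) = (v - 4)*(v - 1)*(v + 2)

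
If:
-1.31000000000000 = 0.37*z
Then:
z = -3.54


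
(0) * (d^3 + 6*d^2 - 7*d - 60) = 0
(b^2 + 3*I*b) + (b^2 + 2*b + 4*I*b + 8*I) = 2*b^2 + 2*b + 7*I*b + 8*I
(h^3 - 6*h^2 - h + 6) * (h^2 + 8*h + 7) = h^5 + 2*h^4 - 42*h^3 - 44*h^2 + 41*h + 42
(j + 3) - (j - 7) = 10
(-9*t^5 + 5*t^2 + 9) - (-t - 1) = -9*t^5 + 5*t^2 + t + 10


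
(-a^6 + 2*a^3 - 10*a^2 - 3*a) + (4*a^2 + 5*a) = -a^6 + 2*a^3 - 6*a^2 + 2*a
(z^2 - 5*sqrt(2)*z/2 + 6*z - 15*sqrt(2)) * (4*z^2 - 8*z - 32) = 4*z^4 - 10*sqrt(2)*z^3 + 16*z^3 - 80*z^2 - 40*sqrt(2)*z^2 - 192*z + 200*sqrt(2)*z + 480*sqrt(2)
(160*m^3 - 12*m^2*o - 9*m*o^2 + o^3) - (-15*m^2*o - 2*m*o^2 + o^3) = 160*m^3 + 3*m^2*o - 7*m*o^2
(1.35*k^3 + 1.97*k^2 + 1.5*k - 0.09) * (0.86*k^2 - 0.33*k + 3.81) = 1.161*k^5 + 1.2487*k^4 + 5.7834*k^3 + 6.9333*k^2 + 5.7447*k - 0.3429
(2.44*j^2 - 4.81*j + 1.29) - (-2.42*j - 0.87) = 2.44*j^2 - 2.39*j + 2.16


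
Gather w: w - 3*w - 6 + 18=12 - 2*w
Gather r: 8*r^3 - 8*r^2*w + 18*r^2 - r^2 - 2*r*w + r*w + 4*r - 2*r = 8*r^3 + r^2*(17 - 8*w) + r*(2 - w)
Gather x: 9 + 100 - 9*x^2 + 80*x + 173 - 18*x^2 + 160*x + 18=-27*x^2 + 240*x + 300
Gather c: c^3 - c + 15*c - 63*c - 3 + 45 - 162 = c^3 - 49*c - 120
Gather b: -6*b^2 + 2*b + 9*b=-6*b^2 + 11*b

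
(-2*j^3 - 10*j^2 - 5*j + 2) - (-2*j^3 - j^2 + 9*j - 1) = -9*j^2 - 14*j + 3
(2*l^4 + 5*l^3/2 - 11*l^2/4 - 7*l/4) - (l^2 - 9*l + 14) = 2*l^4 + 5*l^3/2 - 15*l^2/4 + 29*l/4 - 14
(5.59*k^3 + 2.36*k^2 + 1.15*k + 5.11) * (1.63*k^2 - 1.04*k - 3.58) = 9.1117*k^5 - 1.9668*k^4 - 20.5921*k^3 - 1.3155*k^2 - 9.4314*k - 18.2938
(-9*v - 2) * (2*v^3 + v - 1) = -18*v^4 - 4*v^3 - 9*v^2 + 7*v + 2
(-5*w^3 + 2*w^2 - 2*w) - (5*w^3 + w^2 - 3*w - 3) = -10*w^3 + w^2 + w + 3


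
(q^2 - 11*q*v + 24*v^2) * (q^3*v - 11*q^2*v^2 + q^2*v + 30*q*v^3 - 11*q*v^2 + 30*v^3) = q^5*v - 22*q^4*v^2 + q^4*v + 175*q^3*v^3 - 22*q^3*v^2 - 594*q^2*v^4 + 175*q^2*v^3 + 720*q*v^5 - 594*q*v^4 + 720*v^5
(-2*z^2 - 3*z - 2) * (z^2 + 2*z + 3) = -2*z^4 - 7*z^3 - 14*z^2 - 13*z - 6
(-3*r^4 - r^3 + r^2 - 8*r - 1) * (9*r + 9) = -27*r^5 - 36*r^4 - 63*r^2 - 81*r - 9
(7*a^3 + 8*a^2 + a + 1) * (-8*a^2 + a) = -56*a^5 - 57*a^4 - 7*a^2 + a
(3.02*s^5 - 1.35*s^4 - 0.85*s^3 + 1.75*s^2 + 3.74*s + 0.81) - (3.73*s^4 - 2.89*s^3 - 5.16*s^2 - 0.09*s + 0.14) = 3.02*s^5 - 5.08*s^4 + 2.04*s^3 + 6.91*s^2 + 3.83*s + 0.67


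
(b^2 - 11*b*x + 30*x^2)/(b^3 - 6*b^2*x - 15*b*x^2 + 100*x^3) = (-b + 6*x)/(-b^2 + b*x + 20*x^2)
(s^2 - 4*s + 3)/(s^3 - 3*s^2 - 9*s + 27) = (s - 1)/(s^2 - 9)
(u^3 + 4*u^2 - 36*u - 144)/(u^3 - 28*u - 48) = (u + 6)/(u + 2)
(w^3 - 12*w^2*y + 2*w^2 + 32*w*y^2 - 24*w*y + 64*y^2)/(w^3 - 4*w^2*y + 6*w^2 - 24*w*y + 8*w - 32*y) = (w - 8*y)/(w + 4)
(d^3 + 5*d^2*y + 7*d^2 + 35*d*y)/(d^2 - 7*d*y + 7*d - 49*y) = d*(-d - 5*y)/(-d + 7*y)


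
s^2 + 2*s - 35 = (s - 5)*(s + 7)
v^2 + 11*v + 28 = (v + 4)*(v + 7)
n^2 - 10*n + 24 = (n - 6)*(n - 4)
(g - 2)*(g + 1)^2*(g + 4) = g^4 + 4*g^3 - 3*g^2 - 14*g - 8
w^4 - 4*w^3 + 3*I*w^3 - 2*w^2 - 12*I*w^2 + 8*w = w*(w - 4)*(w + I)*(w + 2*I)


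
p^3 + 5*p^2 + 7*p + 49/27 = (p + 1/3)*(p + 7/3)^2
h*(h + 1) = h^2 + h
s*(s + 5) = s^2 + 5*s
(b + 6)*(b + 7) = b^2 + 13*b + 42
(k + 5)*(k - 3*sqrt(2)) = k^2 - 3*sqrt(2)*k + 5*k - 15*sqrt(2)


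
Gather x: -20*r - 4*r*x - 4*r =-4*r*x - 24*r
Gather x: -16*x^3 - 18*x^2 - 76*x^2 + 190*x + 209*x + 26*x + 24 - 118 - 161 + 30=-16*x^3 - 94*x^2 + 425*x - 225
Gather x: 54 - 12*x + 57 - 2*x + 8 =119 - 14*x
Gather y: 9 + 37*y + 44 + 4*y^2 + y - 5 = 4*y^2 + 38*y + 48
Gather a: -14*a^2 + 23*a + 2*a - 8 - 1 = -14*a^2 + 25*a - 9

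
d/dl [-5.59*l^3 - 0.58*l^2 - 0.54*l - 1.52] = -16.77*l^2 - 1.16*l - 0.54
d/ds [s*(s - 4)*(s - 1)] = 3*s^2 - 10*s + 4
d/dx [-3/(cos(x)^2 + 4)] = -12*sin(2*x)/(cos(2*x) + 9)^2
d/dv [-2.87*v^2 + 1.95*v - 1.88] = 1.95 - 5.74*v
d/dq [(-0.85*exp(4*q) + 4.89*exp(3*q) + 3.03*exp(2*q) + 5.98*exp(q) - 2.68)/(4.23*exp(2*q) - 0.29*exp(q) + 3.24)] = (-7.191*exp(5*q) + 21.4242*exp(4*q) - 13.8522*exp(3*q) + 21.3567*exp(2*q) + 42.3072*exp(q) + 18.598)*exp(q)/(17.8929*exp(4*q) - 2.4534*exp(3*q) + 27.4945*exp(2*q) - 1.8792*exp(q) + 10.4976)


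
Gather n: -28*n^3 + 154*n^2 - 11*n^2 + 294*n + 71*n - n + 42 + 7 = -28*n^3 + 143*n^2 + 364*n + 49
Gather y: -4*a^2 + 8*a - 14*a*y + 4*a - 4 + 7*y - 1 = -4*a^2 + 12*a + y*(7 - 14*a) - 5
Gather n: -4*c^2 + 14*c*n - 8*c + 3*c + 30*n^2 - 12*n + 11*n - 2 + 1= -4*c^2 - 5*c + 30*n^2 + n*(14*c - 1) - 1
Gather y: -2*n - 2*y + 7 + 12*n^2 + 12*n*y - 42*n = 12*n^2 - 44*n + y*(12*n - 2) + 7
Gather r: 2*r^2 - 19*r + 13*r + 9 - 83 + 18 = 2*r^2 - 6*r - 56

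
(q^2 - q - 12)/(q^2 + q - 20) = (q + 3)/(q + 5)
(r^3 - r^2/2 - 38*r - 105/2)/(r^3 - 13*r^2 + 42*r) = (2*r^2 + 13*r + 15)/(2*r*(r - 6))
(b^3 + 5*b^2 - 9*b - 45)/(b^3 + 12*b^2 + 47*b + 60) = (b - 3)/(b + 4)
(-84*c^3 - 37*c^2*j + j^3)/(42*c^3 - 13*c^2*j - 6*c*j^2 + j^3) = (-4*c - j)/(2*c - j)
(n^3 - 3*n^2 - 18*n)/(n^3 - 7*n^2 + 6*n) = (n + 3)/(n - 1)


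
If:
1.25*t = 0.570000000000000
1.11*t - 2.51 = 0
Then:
No Solution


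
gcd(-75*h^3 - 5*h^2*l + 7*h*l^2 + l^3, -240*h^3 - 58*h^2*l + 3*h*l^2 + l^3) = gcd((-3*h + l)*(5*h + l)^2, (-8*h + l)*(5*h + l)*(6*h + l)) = 5*h + l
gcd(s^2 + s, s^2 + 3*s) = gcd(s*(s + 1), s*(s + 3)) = s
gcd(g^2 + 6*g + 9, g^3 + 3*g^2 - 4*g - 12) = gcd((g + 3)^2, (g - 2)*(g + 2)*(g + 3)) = g + 3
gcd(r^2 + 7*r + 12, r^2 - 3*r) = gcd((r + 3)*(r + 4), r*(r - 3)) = 1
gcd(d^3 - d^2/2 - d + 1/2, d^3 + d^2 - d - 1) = d^2 - 1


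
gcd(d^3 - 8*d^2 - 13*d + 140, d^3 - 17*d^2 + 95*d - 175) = d^2 - 12*d + 35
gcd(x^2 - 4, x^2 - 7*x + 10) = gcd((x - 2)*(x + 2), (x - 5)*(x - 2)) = x - 2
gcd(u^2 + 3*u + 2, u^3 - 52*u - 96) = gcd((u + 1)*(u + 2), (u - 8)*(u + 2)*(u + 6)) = u + 2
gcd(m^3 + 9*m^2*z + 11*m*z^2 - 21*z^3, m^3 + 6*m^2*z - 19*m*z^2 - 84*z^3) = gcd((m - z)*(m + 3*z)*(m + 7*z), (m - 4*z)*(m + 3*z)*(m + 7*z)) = m^2 + 10*m*z + 21*z^2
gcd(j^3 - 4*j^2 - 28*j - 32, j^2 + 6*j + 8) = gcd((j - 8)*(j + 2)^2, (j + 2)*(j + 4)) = j + 2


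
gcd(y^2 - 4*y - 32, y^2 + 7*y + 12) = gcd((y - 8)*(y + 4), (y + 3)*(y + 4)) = y + 4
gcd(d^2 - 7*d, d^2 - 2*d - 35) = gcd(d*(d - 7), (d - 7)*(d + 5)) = d - 7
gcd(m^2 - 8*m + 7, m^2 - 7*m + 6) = m - 1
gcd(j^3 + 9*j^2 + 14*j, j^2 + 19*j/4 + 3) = 1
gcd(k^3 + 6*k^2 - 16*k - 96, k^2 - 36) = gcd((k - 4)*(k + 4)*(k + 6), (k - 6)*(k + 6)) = k + 6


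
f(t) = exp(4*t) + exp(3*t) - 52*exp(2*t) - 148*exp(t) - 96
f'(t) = 4*exp(4*t) + 3*exp(3*t) - 104*exp(2*t) - 148*exp(t)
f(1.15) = -951.09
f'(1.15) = -1012.29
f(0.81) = -654.56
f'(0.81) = -722.00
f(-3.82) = -99.27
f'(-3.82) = -3.30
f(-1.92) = -118.81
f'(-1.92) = -23.92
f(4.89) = 313875271.18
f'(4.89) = 1255048697.84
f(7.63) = 17983454682938.80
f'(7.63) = 71925530846234.80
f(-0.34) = -227.07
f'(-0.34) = -155.92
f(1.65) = -1400.22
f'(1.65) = -226.44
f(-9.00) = -96.02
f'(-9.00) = -0.02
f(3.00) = 146810.92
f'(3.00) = 630399.16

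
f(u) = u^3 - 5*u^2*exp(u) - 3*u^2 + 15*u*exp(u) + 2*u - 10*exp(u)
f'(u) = -5*u^2*exp(u) + 3*u^2 + 5*u*exp(u) - 6*u + 5*exp(u) + 2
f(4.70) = -5444.91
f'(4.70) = -8970.10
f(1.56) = 5.48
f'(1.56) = 2.95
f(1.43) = 4.77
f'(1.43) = 7.60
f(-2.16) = -35.97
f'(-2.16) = 25.60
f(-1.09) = -17.90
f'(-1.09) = 9.96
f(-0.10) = -10.68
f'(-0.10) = 6.66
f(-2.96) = -63.23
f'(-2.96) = 43.27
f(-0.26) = -11.72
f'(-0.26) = 6.36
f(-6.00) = -336.69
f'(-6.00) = 145.49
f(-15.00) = -4080.00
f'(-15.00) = 767.00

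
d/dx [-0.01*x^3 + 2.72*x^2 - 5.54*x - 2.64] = -0.03*x^2 + 5.44*x - 5.54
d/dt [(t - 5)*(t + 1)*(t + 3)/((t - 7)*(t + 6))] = (t^4 - 2*t^3 - 108*t^2 + 114*t + 699)/(t^4 - 2*t^3 - 83*t^2 + 84*t + 1764)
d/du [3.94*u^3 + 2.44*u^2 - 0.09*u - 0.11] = 11.82*u^2 + 4.88*u - 0.09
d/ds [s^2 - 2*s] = 2*s - 2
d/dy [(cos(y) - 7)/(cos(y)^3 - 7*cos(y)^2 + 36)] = (199*cos(y)/2 - 14*cos(2*y) + cos(3*y)/2 - 50)*sin(y)/(cos(y)^3 - 7*cos(y)^2 + 36)^2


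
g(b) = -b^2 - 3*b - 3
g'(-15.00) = 27.00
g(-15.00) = -183.00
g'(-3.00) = 3.00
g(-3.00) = -3.00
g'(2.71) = -8.42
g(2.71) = -18.47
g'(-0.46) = -2.08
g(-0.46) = -1.83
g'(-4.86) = 6.72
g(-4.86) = -12.04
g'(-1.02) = -0.96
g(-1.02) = -0.98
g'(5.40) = -13.80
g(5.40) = -48.36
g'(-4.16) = 5.32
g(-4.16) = -7.83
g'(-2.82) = 2.64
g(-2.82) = -2.49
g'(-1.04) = -0.92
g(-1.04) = -0.96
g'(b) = -2*b - 3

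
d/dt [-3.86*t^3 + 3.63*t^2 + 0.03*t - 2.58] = -11.58*t^2 + 7.26*t + 0.03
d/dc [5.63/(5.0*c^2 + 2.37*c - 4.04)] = (-56.3*c - 13.3431)/(5.0*c^2 + 2.37*c - 4.04)^2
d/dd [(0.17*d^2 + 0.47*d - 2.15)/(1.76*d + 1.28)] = (0.2992*d^2 + 0.4352*d + 4.3856)/(3.0976*d^2 + 4.5056*d + 1.6384)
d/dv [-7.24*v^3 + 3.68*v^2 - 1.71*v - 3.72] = -21.72*v^2 + 7.36*v - 1.71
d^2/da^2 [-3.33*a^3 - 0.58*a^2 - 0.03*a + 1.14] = -19.98*a - 1.16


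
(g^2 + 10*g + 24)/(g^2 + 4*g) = (g + 6)/g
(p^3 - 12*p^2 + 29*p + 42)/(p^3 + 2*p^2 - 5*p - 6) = (p^2 - 13*p + 42)/(p^2 + p - 6)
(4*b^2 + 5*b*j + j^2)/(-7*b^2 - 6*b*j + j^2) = (-4*b - j)/(7*b - j)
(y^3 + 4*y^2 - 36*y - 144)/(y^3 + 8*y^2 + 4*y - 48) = (y - 6)/(y - 2)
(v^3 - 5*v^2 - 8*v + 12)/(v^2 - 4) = (v^2 - 7*v + 6)/(v - 2)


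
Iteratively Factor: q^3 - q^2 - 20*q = (q)*(q^2 - q - 20) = q*(q + 4)*(q - 5)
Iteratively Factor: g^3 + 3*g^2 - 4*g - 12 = (g + 2)*(g^2 + g - 6) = (g - 2)*(g + 2)*(g + 3)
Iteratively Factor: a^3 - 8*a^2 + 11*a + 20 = (a + 1)*(a^2 - 9*a + 20) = (a - 5)*(a + 1)*(a - 4)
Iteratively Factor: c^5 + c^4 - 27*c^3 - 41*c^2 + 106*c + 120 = (c - 2)*(c^4 + 3*c^3 - 21*c^2 - 83*c - 60) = (c - 5)*(c - 2)*(c^3 + 8*c^2 + 19*c + 12) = (c - 5)*(c - 2)*(c + 4)*(c^2 + 4*c + 3) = (c - 5)*(c - 2)*(c + 3)*(c + 4)*(c + 1)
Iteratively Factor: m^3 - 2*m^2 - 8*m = (m)*(m^2 - 2*m - 8) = m*(m + 2)*(m - 4)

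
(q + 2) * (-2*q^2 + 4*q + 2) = -2*q^3 + 10*q + 4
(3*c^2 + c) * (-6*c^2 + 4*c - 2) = -18*c^4 + 6*c^3 - 2*c^2 - 2*c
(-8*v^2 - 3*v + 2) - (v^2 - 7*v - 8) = -9*v^2 + 4*v + 10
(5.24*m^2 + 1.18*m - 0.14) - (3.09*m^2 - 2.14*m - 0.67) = 2.15*m^2 + 3.32*m + 0.53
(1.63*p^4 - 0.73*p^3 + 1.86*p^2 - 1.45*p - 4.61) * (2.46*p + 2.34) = 4.0098*p^5 + 2.0184*p^4 + 2.8674*p^3 + 0.785400000000001*p^2 - 14.7336*p - 10.7874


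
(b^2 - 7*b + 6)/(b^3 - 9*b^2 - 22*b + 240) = (b - 1)/(b^2 - 3*b - 40)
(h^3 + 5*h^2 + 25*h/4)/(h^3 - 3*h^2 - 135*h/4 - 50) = h/(h - 8)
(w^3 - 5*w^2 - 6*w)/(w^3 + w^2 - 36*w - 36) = w/(w + 6)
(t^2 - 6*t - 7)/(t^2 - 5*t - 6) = (t - 7)/(t - 6)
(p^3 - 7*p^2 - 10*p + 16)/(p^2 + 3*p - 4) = (p^2 - 6*p - 16)/(p + 4)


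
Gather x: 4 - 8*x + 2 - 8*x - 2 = 4 - 16*x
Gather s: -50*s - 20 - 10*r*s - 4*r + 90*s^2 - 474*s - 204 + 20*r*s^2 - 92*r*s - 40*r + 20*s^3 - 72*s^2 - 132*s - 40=-44*r + 20*s^3 + s^2*(20*r + 18) + s*(-102*r - 656) - 264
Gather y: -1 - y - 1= -y - 2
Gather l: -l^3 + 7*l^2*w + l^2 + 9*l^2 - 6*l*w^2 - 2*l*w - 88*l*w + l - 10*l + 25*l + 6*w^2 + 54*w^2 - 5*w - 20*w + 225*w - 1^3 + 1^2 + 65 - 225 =-l^3 + l^2*(7*w + 10) + l*(-6*w^2 - 90*w + 16) + 60*w^2 + 200*w - 160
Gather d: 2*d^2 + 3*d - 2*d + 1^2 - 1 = 2*d^2 + d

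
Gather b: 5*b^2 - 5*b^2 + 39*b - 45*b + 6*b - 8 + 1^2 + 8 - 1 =0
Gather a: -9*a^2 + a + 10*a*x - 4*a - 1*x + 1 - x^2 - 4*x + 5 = -9*a^2 + a*(10*x - 3) - x^2 - 5*x + 6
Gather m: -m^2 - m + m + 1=1 - m^2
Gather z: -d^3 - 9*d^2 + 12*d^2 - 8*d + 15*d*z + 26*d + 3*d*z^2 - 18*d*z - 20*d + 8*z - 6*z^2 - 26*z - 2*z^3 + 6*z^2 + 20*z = -d^3 + 3*d^2 + 3*d*z^2 - 2*d - 2*z^3 + z*(2 - 3*d)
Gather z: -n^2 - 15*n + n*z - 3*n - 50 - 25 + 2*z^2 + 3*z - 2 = -n^2 - 18*n + 2*z^2 + z*(n + 3) - 77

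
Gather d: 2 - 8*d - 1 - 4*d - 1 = -12*d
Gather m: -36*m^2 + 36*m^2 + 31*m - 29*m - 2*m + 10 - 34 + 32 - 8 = 0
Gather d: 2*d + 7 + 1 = 2*d + 8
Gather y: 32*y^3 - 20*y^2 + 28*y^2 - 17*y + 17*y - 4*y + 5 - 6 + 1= 32*y^3 + 8*y^2 - 4*y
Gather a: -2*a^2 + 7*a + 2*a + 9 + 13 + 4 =-2*a^2 + 9*a + 26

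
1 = 1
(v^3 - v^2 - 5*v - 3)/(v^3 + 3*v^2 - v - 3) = (v^2 - 2*v - 3)/(v^2 + 2*v - 3)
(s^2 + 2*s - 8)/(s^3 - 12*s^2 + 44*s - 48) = (s + 4)/(s^2 - 10*s + 24)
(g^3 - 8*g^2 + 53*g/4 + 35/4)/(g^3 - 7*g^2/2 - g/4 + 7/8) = 2*(g - 5)/(2*g - 1)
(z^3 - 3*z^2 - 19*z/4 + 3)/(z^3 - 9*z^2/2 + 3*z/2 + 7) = (4*z^3 - 12*z^2 - 19*z + 12)/(2*(2*z^3 - 9*z^2 + 3*z + 14))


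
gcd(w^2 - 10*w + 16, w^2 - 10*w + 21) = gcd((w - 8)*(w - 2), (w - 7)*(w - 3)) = 1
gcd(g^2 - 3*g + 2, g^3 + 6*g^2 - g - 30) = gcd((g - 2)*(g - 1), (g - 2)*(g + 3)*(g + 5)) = g - 2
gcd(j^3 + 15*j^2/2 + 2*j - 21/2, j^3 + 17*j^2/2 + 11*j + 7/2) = j + 7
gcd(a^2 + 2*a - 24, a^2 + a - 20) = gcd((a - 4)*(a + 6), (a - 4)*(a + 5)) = a - 4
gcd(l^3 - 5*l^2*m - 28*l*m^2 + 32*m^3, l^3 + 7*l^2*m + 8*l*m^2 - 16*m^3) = l^2 + 3*l*m - 4*m^2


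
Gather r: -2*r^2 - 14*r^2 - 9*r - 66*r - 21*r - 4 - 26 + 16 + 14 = -16*r^2 - 96*r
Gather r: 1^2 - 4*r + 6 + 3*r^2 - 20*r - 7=3*r^2 - 24*r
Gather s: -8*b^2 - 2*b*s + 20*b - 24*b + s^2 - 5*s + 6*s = -8*b^2 - 4*b + s^2 + s*(1 - 2*b)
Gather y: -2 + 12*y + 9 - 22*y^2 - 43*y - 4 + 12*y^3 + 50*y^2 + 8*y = 12*y^3 + 28*y^2 - 23*y + 3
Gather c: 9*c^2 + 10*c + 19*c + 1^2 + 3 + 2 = 9*c^2 + 29*c + 6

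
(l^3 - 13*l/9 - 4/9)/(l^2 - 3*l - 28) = (-9*l^3 + 13*l + 4)/(9*(-l^2 + 3*l + 28))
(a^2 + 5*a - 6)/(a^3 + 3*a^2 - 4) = (a + 6)/(a^2 + 4*a + 4)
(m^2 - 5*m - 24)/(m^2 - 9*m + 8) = (m + 3)/(m - 1)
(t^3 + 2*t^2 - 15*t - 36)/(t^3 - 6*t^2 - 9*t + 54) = (t^2 - t - 12)/(t^2 - 9*t + 18)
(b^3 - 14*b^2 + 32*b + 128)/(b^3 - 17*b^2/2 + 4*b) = 2*(b^2 - 6*b - 16)/(b*(2*b - 1))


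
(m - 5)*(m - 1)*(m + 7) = m^3 + m^2 - 37*m + 35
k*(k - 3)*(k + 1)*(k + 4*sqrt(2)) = k^4 - 2*k^3 + 4*sqrt(2)*k^3 - 8*sqrt(2)*k^2 - 3*k^2 - 12*sqrt(2)*k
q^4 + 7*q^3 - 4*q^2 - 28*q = q*(q - 2)*(q + 2)*(q + 7)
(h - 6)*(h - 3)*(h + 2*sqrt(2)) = h^3 - 9*h^2 + 2*sqrt(2)*h^2 - 18*sqrt(2)*h + 18*h + 36*sqrt(2)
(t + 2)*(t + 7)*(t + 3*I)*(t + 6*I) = t^4 + 9*t^3 + 9*I*t^3 - 4*t^2 + 81*I*t^2 - 162*t + 126*I*t - 252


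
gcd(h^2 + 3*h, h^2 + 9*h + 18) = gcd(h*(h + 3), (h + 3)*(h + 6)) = h + 3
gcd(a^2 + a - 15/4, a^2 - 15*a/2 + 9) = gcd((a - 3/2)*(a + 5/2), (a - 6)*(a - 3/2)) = a - 3/2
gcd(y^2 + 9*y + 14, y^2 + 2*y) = y + 2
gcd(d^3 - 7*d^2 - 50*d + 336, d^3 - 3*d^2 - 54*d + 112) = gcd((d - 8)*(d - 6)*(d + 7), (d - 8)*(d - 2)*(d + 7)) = d^2 - d - 56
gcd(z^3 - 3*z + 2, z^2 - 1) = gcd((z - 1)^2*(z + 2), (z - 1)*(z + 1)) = z - 1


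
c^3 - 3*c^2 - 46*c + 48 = (c - 8)*(c - 1)*(c + 6)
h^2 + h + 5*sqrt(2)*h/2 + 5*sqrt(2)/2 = (h + 1)*(h + 5*sqrt(2)/2)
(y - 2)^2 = y^2 - 4*y + 4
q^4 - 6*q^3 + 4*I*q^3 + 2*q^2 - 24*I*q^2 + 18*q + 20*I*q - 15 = (q - 5)*(q - 1)*(q + I)*(q + 3*I)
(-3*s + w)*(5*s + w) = -15*s^2 + 2*s*w + w^2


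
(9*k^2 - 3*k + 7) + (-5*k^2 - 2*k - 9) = 4*k^2 - 5*k - 2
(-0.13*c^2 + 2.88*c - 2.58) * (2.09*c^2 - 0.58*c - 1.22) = -0.2717*c^4 + 6.0946*c^3 - 6.904*c^2 - 2.0172*c + 3.1476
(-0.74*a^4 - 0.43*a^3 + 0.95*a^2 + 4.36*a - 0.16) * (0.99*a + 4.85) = -0.7326*a^5 - 4.0147*a^4 - 1.145*a^3 + 8.9239*a^2 + 20.9876*a - 0.776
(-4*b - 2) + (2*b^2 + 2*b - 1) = 2*b^2 - 2*b - 3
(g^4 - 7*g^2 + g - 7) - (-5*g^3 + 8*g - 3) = g^4 + 5*g^3 - 7*g^2 - 7*g - 4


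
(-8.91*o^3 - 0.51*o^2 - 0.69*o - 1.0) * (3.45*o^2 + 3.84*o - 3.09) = -30.7395*o^5 - 35.9739*o^4 + 23.193*o^3 - 4.5237*o^2 - 1.7079*o + 3.09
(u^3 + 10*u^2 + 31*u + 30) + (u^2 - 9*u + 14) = u^3 + 11*u^2 + 22*u + 44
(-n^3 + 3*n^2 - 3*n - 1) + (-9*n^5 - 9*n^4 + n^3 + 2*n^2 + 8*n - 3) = -9*n^5 - 9*n^4 + 5*n^2 + 5*n - 4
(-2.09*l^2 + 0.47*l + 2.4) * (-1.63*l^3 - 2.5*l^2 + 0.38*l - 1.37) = 3.4067*l^5 + 4.4589*l^4 - 5.8812*l^3 - 2.9581*l^2 + 0.2681*l - 3.288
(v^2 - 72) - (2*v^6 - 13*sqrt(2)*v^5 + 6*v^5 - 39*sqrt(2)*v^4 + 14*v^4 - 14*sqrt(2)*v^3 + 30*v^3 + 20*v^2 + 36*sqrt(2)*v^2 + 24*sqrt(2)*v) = -2*v^6 - 6*v^5 + 13*sqrt(2)*v^5 - 14*v^4 + 39*sqrt(2)*v^4 - 30*v^3 + 14*sqrt(2)*v^3 - 36*sqrt(2)*v^2 - 19*v^2 - 24*sqrt(2)*v - 72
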